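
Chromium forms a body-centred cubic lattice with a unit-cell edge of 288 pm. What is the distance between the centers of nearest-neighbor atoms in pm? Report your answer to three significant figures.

249 pm

In a BCC structure, atoms touch along the body diagonal, so √3·a = 4r; the nearest-neighbor distance equals 2r = 0.8660·a.
d = 0.8660 × 288 = 249 pm.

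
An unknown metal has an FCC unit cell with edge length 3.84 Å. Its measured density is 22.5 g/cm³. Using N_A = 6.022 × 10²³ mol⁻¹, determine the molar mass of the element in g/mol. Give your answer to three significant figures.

An FCC cell has Z = 4 atoms; a = 3.840 × 10^-8 cm.
M = ρ·N_A·a³/Z = 22.5 × 6.022 × 10²³ × 5.662 × 10^-23 / 4 = 192 g/mol.

192 g/mol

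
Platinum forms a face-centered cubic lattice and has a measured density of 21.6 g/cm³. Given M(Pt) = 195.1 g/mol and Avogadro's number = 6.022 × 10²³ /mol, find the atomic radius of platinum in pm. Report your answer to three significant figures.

138 pm

For an FCC cell (Z = 4), a³ = Z·M/(N_A·ρ) = 4 × 195.1 / (6.022 × 10²³ × 21.60) = 6.000 × 10^-23 cm³, so a = 3.915 × 10^-8 cm = 391.5 pm.
Atoms touch along the face diagonal, so √2·a = 4r, so r = 0.3536 × a = 138 pm.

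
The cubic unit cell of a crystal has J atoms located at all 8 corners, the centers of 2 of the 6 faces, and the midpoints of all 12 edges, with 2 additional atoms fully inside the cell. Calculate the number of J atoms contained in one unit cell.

7

Corner atoms are shared by 8 cells (1/8 each), face atoms by 2 (1/2 each), edge atoms by 4 (1/4 each), interior atoms are unshared.
Net atoms = 8 × 1/8 + 2 × 1/2 + 12 × 1/4 + 2 = 1 + 1 + 3 + 2 = 7.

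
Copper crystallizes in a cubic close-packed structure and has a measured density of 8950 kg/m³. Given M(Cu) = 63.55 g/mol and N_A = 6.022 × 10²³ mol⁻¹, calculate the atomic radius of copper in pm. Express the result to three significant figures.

For an FCC cell (Z = 4), a³ = Z·M/(N_A·ρ) = 4 × 63.55 / (6.022 × 10²³ × 8.950) = 4.716 × 10^-23 cm³, so a = 3.613 × 10^-8 cm = 361.3 pm.
Atoms touch along the face diagonal, so √2·a = 4r, so r = 0.3536 × a = 128 pm.

128 pm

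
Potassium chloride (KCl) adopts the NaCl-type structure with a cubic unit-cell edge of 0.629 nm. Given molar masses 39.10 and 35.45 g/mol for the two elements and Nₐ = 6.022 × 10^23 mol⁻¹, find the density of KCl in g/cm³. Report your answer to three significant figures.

1.99 g/cm³

The NaCl-type structure contains Z = 4 formula units per cell; M(KCl) = 39.10 + 35.45 = 74.55 g/mol.
a³ = (6.290 × 10^-8 cm)³ = 2.489 × 10^-22 cm³.
ρ = 4 × 74.55 / (6.022 × 10²³ × 2.489 × 10^-22) = 1.990 g/cm³.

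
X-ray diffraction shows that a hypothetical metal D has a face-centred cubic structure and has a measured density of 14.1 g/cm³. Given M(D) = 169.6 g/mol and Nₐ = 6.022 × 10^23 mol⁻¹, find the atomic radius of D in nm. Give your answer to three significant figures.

0.152 nm

For an FCC cell (Z = 4), a³ = Z·M/(N_A·ρ) = 4 × 169.6 / (6.022 × 10²³ × 14.10) = 7.990 × 10^-23 cm³, so a = 4.307 × 10^-8 cm = 0.4307 nm.
Atoms touch along the face diagonal, so √2·a = 4r, so r = 0.3536 × a = 0.152 nm.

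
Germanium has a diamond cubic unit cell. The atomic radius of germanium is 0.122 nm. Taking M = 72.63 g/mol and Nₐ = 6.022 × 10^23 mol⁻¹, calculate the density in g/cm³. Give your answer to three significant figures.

In a diamond cubic lattice, nearest neighbors lie along the body diagonal with √3·a = 8r, giving a = 0.5635 nm = 5.635 × 10^-8 cm.
With Z = 8, ρ = Z·M/(N_A·a³) = 8 × 72.63 / (6.022 × 10²³ × 1.789 × 10^-22) = 5.393 g/cm³.

5.39 g/cm³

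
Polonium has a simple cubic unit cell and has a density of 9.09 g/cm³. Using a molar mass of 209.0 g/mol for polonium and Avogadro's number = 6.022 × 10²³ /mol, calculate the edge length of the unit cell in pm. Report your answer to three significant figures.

With Z = 1 atom per simple cubic cell, a³ = Z·M/(N_A·ρ) = 1 × 209.0 / (6.022 × 10²³ × 9.090 g/cm³) = 3.818 × 10^-23 cm³.
a = (3.818 × 10^-23)^(1/3) = 3.367 × 10^-8 cm = 337 pm.

337 pm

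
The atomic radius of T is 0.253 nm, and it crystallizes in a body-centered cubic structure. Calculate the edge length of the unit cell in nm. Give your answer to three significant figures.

In a BCC lattice, atoms touch along the body diagonal, so √3·a = 4r.
a = 4r/√3 = 4 × 0.253 / 1.7321 = 0.584 nm.

0.584 nm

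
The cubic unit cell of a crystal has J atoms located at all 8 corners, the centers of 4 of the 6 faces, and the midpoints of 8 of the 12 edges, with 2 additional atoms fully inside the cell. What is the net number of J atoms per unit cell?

Corner atoms are shared by 8 cells (1/8 each), face atoms by 2 (1/2 each), edge atoms by 4 (1/4 each), interior atoms are unshared.
Net atoms = 8 × 1/8 + 4 × 1/2 + 8 × 1/4 + 2 = 1 + 2 + 2 + 2 = 7.

7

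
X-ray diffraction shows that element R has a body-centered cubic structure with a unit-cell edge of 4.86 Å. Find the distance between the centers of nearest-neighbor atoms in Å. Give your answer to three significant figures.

4.21 Å

In a BCC structure, atoms touch along the body diagonal, so √3·a = 4r; the nearest-neighbor distance equals 2r = 0.8660·a.
d = 0.8660 × 4.86 = 4.21 Å.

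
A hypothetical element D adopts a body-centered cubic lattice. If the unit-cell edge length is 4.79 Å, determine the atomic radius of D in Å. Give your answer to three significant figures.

In a BCC lattice, atoms touch along the body diagonal, so √3·a = 4r.
r = √3·a/4 = 1.7321 × 4.79 / 4 = 2.07 Å.

2.07 Å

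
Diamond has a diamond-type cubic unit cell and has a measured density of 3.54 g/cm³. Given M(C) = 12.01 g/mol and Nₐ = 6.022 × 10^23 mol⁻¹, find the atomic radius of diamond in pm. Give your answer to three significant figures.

77.0 pm

For a diamond cubic cell (Z = 8), a³ = Z·M/(N_A·ρ) = 8 × 12.01 / (6.022 × 10²³ × 3.540) = 4.507 × 10^-23 cm³, so a = 3.559 × 10^-8 cm = 355.9 pm.
Nearest neighbors lie along the body diagonal with √3·a = 8r, so r = 0.2165 × a = 77.0 pm.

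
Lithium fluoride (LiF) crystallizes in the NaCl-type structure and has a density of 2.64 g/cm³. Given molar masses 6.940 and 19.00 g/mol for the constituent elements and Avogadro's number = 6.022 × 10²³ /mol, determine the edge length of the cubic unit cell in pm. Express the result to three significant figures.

M(LiF) = 25.94 g/mol; Z = 4 formula units per cell.
a³ = Z·M/(N_A·ρ) = 4 × 25.94 / (6.022 × 10²³ × 2.64) = 6.527 × 10^-23 cm³, so a = 4.026 × 10^-8 cm = 403 pm.

403 pm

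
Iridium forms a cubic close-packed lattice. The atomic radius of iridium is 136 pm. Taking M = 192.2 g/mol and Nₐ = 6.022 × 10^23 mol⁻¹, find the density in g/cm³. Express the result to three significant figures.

22.4 g/cm³

In an FCC lattice, atoms touch along the face diagonal, so √2·a = 4r, giving a = 384.7 pm = 3.847 × 10^-8 cm.
With Z = 4, ρ = Z·M/(N_A·a³) = 4 × 192.2 / (6.022 × 10²³ × 5.692 × 10^-23) = 22.43 g/cm³.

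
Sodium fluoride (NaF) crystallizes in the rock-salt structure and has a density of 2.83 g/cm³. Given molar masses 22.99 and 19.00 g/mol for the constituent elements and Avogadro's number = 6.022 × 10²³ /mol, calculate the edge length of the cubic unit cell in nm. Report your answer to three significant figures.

0.462 nm

M(NaF) = 41.99 g/mol; Z = 4 formula units per cell.
a³ = Z·M/(N_A·ρ) = 4 × 41.99 / (6.022 × 10²³ × 2.83) = 9.856 × 10^-23 cm³, so a = 4.619 × 10^-8 cm = 0.462 nm.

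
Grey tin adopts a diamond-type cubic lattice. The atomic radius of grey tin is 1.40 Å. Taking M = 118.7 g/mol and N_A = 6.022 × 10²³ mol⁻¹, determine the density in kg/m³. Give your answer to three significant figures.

5830 kg/m³

In a diamond cubic lattice, nearest neighbors lie along the body diagonal with √3·a = 8r, giving a = 6.466 Å = 6.466 × 10^-8 cm.
With Z = 8, ρ = Z·M/(N_A·a³) = 8 × 118.7 / (6.022 × 10²³ × 2.704 × 10^-22) = 5.832 g/cm³ = 5830 kg/m³.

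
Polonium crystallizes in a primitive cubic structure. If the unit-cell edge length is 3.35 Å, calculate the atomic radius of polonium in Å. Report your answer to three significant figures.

In a simple cubic lattice, atoms touch along the cell edge, so a = 2r.
r = a/2 = 3.35/2 = 1.68 Å.

1.68 Å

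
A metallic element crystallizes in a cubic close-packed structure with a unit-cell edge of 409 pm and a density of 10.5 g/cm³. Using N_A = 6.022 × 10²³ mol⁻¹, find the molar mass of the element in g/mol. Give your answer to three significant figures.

108 g/mol

An FCC cell has Z = 4 atoms; a = 4.090 × 10^-8 cm.
M = ρ·N_A·a³/Z = 10.5 × 6.022 × 10²³ × 6.842 × 10^-23 / 4 = 108 g/mol.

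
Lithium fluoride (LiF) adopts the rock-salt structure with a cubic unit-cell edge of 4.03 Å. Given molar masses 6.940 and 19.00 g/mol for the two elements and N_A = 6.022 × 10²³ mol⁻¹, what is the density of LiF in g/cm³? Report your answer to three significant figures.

The rock-salt structure contains Z = 4 formula units per cell; M(LiF) = 6.940 + 19.00 = 25.94 g/mol.
a³ = (4.030 × 10^-8 cm)³ = 6.545 × 10^-23 cm³.
ρ = 4 × 25.94 / (6.022 × 10²³ × 6.545 × 10^-23) = 2.633 g/cm³.

2.63 g/cm³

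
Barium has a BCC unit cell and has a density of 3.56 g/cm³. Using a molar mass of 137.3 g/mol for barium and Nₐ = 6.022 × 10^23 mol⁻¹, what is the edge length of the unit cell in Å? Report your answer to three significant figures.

5.04 Å

With Z = 2 atoms per BCC cell, a³ = Z·M/(N_A·ρ) = 2 × 137.3 / (6.022 × 10²³ × 3.560 g/cm³) = 1.281 × 10^-22 cm³.
a = (1.281 × 10^-22)^(1/3) = 5.041 × 10^-8 cm = 5.04 Å.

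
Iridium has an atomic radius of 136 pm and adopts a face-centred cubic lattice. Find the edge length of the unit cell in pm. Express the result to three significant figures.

385 pm

In an FCC lattice, atoms touch along the face diagonal, so √2·a = 4r.
a = 4r/√2 = 4 × 136 / 1.4142 = 385 pm.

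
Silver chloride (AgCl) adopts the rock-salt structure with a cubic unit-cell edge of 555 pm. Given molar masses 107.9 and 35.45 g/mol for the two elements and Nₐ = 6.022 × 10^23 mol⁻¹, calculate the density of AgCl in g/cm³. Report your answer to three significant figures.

The rock-salt structure contains Z = 4 formula units per cell; M(AgCl) = 107.9 + 35.45 = 143.35 g/mol.
a³ = (5.550 × 10^-8 cm)³ = 1.710 × 10^-22 cm³.
ρ = 4 × 143.35 / (6.022 × 10²³ × 1.710 × 10^-22) = 5.570 g/cm³.

5.57 g/cm³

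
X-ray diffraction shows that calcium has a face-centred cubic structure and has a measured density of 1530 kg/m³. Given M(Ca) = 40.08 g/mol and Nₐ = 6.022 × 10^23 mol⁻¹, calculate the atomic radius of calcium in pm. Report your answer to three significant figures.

For an FCC cell (Z = 4), a³ = Z·M/(N_A·ρ) = 4 × 40.08 / (6.022 × 10²³ × 1.530) = 1.740 × 10^-22 cm³, so a = 5.583 × 10^-8 cm = 558.3 pm.
Atoms touch along the face diagonal, so √2·a = 4r, so r = 0.3536 × a = 197 pm.

197 pm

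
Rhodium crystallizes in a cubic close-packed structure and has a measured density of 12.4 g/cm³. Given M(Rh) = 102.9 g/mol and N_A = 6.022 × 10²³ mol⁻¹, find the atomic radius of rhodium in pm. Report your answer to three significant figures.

For an FCC cell (Z = 4), a³ = Z·M/(N_A·ρ) = 4 × 102.9 / (6.022 × 10²³ × 12.40) = 5.512 × 10^-23 cm³, so a = 3.806 × 10^-8 cm = 380.6 pm.
Atoms touch along the face diagonal, so √2·a = 4r, so r = 0.3536 × a = 135 pm.

135 pm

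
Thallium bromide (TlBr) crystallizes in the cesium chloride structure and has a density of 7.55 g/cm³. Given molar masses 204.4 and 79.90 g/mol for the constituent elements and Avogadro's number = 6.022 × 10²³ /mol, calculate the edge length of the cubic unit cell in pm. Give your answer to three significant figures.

M(TlBr) = 284.3 g/mol; Z = 1 formula unit per cell.
a³ = Z·M/(N_A·ρ) = 1 × 284.3 / (6.022 × 10²³ × 7.55) = 6.253 × 10^-23 cm³, so a = 3.969 × 10^-8 cm = 397 pm.

397 pm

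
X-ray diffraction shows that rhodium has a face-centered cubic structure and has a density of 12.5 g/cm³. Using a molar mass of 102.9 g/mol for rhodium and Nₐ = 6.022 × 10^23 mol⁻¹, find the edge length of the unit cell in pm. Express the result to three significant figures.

380 pm

With Z = 4 atoms per FCC cell, a³ = Z·M/(N_A·ρ) = 4 × 102.9 / (6.022 × 10²³ × 12.50 g/cm³) = 5.468 × 10^-23 cm³.
a = (5.468 × 10^-23)^(1/3) = 3.796 × 10^-8 cm = 380 pm.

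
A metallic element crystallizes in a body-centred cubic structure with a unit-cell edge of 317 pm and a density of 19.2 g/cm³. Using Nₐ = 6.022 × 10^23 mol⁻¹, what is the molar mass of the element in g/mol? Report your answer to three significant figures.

A BCC cell has Z = 2 atoms; a = 3.170 × 10^-8 cm.
M = ρ·N_A·a³/Z = 19.2 × 6.022 × 10²³ × 3.186 × 10^-23 / 2 = 184 g/mol.

184 g/mol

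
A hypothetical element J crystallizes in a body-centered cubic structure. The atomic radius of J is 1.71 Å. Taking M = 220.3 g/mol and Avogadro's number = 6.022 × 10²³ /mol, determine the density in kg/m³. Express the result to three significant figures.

In a BCC lattice, atoms touch along the body diagonal, so √3·a = 4r, giving a = 3.949 Å = 3.949 × 10^-8 cm.
With Z = 2, ρ = Z·M/(N_A·a³) = 2 × 220.3 / (6.022 × 10²³ × 6.159 × 10^-23) = 11.88 g/cm³ = 11900 kg/m³.

11900 kg/m³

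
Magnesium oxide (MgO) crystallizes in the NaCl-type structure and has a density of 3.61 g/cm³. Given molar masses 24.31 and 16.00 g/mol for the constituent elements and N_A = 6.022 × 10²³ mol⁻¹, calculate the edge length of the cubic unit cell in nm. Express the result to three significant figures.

M(MgO) = 40.31 g/mol; Z = 4 formula units per cell.
a³ = Z·M/(N_A·ρ) = 4 × 40.31 / (6.022 × 10²³ × 3.61) = 7.417 × 10^-23 cm³, so a = 4.202 × 10^-8 cm = 0.420 nm.

0.420 nm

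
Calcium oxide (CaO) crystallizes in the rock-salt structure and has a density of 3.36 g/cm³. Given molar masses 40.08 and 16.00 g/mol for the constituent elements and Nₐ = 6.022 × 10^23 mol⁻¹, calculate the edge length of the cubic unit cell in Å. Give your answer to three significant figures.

M(CaO) = 56.08 g/mol; Z = 4 formula units per cell.
a³ = Z·M/(N_A·ρ) = 4 × 56.08 / (6.022 × 10²³ × 3.36) = 1.109 × 10^-22 cm³, so a = 4.804 × 10^-8 cm = 4.80 Å.

4.80 Å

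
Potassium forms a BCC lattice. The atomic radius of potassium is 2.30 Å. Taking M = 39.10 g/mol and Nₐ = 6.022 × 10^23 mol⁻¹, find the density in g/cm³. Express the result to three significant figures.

In a BCC lattice, atoms touch along the body diagonal, so √3·a = 4r, giving a = 5.312 Å = 5.312 × 10^-8 cm.
With Z = 2, ρ = Z·M/(N_A·a³) = 2 × 39.10 / (6.022 × 10²³ × 1.499 × 10^-22) = 0.8665 g/cm³.

0.867 g/cm³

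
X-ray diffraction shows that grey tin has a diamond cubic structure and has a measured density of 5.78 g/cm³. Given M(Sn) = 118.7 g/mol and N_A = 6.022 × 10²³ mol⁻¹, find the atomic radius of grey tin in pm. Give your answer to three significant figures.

For a diamond cubic cell (Z = 8), a³ = Z·M/(N_A·ρ) = 8 × 118.7 / (6.022 × 10²³ × 5.780) = 2.728 × 10^-22 cm³, so a = 6.486 × 10^-8 cm = 648.6 pm.
Nearest neighbors lie along the body diagonal with √3·a = 8r, so r = 0.2165 × a = 140 pm.

140 pm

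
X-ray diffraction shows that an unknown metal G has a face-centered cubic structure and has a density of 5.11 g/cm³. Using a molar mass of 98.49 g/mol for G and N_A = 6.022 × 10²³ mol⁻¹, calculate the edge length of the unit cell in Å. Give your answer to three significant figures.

5.04 Å

With Z = 4 atoms per FCC cell, a³ = Z·M/(N_A·ρ) = 4 × 98.49 / (6.022 × 10²³ × 5.110 g/cm³) = 1.280 × 10^-22 cm³.
a = (1.280 × 10^-22)^(1/3) = 5.040 × 10^-8 cm = 5.04 Å.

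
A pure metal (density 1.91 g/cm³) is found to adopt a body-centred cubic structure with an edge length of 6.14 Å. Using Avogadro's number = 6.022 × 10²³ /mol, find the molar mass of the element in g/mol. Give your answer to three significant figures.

A BCC cell has Z = 2 atoms; a = 6.140 × 10^-8 cm.
M = ρ·N_A·a³/Z = 1.91 × 6.022 × 10²³ × 2.315 × 10^-22 / 2 = 133 g/mol.

133 g/mol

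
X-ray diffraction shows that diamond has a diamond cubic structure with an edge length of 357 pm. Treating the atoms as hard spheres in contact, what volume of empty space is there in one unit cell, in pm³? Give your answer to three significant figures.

In a diamond cubic lattice nearest neighbors lie along the body diagonal with √3·a = 8r, so r = 0.2165a = 77.29 pm.
V_cell = a³ = 4.550 × 10^7 pm³; V_atoms = 8 × (4/3)πr³ = 1.547 × 10^7 pm³.
Empty space = 4.550 × 10^7 − 1.547 × 10^7 = 3.00 × 10^7 pm³.

3.00 × 10^7 pm³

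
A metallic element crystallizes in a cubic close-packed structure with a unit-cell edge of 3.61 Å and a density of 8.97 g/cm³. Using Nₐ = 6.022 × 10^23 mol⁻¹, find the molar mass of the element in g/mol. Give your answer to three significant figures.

An FCC cell has Z = 4 atoms; a = 3.610 × 10^-8 cm.
M = ρ·N_A·a³/Z = 8.97 × 6.022 × 10²³ × 4.705 × 10^-23 / 4 = 63.5 g/mol.

63.5 g/mol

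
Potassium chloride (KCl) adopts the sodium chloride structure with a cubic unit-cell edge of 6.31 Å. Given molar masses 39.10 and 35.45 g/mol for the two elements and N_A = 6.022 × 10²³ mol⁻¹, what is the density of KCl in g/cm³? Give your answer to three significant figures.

The sodium chloride structure contains Z = 4 formula units per cell; M(KCl) = 39.10 + 35.45 = 74.55 g/mol.
a³ = (6.310 × 10^-8 cm)³ = 2.512 × 10^-22 cm³.
ρ = 4 × 74.55 / (6.022 × 10²³ × 2.512 × 10^-22) = 1.971 g/cm³.

1.97 g/cm³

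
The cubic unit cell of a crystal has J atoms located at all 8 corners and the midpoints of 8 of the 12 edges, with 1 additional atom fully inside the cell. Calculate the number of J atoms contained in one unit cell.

Corner atoms are shared by 8 cells (1/8 each), edge atoms by 4 (1/4 each), interior atoms are unshared.
Net atoms = 8 × 1/8 + 8 × 1/4 + 1 = 1 + 2 + 1 = 4.

4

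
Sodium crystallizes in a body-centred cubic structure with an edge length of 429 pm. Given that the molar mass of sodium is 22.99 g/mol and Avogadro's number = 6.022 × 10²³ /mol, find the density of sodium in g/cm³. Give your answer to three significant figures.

A BCC unit cell contains Z = 2 atoms.
Cell volume: a³ = (429 pm)³ = (4.290 × 10^-8 cm)³ = 7.895 × 10^-23 cm³.
ρ = Z·M/(N_A·a³) = 2 × 22.99 / (6.022 × 10²³ × 7.895 × 10^-23) = 0.9671 g/cm³.

0.967 g/cm³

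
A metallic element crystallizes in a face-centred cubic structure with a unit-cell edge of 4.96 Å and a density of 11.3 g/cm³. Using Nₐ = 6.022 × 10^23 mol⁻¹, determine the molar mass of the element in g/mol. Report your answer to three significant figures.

208 g/mol

An FCC cell has Z = 4 atoms; a = 4.960 × 10^-8 cm.
M = ρ·N_A·a³/Z = 11.3 × 6.022 × 10²³ × 1.220 × 10^-22 / 4 = 208 g/mol.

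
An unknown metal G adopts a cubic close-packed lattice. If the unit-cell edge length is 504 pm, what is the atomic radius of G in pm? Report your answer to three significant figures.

In an FCC lattice, atoms touch along the face diagonal, so √2·a = 4r.
r = √2·a/4 = 1.4142 × 504 / 4 = 178 pm.

178 pm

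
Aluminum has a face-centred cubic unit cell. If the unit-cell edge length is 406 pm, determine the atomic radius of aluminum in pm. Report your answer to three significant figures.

144 pm

In an FCC lattice, atoms touch along the face diagonal, so √2·a = 4r.
r = √2·a/4 = 1.4142 × 406 / 4 = 144 pm.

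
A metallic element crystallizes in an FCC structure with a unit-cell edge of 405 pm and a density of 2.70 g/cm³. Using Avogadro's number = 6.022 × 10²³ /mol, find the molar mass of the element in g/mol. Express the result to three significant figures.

27.0 g/mol

An FCC cell has Z = 4 atoms; a = 4.050 × 10^-8 cm.
M = ρ·N_A·a³/Z = 2.70 × 6.022 × 10²³ × 6.643 × 10^-23 / 4 = 27.0 g/mol.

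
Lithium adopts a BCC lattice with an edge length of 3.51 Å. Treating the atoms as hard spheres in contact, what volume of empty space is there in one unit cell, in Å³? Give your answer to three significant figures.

In a BCC lattice atoms touch along the body diagonal, so √3·a = 4r, so r = 0.4330a = 1.520 Å.
V_cell = a³ = 43.24 Å³; V_atoms = 2 × (4/3)πr³ = 29.41 Å³.
Empty space = 43.24 − 29.41 = 13.8 Å³.

13.8 Å³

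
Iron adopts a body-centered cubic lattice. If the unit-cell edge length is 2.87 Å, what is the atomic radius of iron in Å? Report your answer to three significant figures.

1.24 Å

In a BCC lattice, atoms touch along the body diagonal, so √3·a = 4r.
r = √3·a/4 = 1.7321 × 2.87 / 4 = 1.24 Å.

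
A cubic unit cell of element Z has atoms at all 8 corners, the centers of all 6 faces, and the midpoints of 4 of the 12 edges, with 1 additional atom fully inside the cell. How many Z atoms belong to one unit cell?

6

Corner atoms are shared by 8 cells (1/8 each), face atoms by 2 (1/2 each), edge atoms by 4 (1/4 each), interior atoms are unshared.
Net atoms = 8 × 1/8 + 6 × 1/2 + 4 × 1/4 + 1 = 1 + 3 + 1 + 1 = 6.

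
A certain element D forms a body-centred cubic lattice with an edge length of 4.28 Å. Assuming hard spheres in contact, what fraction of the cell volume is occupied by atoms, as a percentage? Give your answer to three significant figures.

68.0%

In a BCC lattice atoms touch along the body diagonal, so √3·a = 4r, so r = 0.4330a = 1.853 Å.
Packing fraction = Z·(4/3)πr³ / a³ = 2 × (4/3)π × (1.853)³ / (4.28)³ = 0.6802 = 68.0%.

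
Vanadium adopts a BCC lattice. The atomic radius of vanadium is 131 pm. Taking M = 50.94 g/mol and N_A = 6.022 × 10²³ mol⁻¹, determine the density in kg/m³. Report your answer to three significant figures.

In a BCC lattice, atoms touch along the body diagonal, so √3·a = 4r, giving a = 302.5 pm = 3.025 × 10^-8 cm.
With Z = 2, ρ = Z·M/(N_A·a³) = 2 × 50.94 / (6.022 × 10²³ × 2.769 × 10^-23) = 6.110 g/cm³ = 6110 kg/m³.

6110 kg/m³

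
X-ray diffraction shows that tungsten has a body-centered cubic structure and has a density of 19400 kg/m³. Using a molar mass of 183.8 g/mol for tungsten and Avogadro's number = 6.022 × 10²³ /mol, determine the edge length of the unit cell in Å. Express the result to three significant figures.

3.16 Å

With Z = 2 atoms per BCC cell, a³ = Z·M/(N_A·ρ) = 2 × 183.8 / (6.022 × 10²³ × 19.40 g/cm³) = 3.147 × 10^-23 cm³.
a = (3.147 × 10^-23)^(1/3) = 3.157 × 10^-8 cm = 3.16 Å.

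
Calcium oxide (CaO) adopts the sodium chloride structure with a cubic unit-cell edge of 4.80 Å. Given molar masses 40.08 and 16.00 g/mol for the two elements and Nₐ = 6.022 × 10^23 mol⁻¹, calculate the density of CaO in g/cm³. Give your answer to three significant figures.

3.37 g/cm³

The sodium chloride structure contains Z = 4 formula units per cell; M(CaO) = 40.08 + 16.00 = 56.08 g/mol.
a³ = (4.800 × 10^-8 cm)³ = 1.106 × 10^-22 cm³.
ρ = 4 × 56.08 / (6.022 × 10²³ × 1.106 × 10^-22) = 3.368 g/cm³.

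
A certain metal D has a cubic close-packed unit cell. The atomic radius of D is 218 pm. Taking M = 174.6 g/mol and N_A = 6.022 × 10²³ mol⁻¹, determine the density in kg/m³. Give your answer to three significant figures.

In an FCC lattice, atoms touch along the face diagonal, so √2·a = 4r, giving a = 616.6 pm = 6.166 × 10^-8 cm.
With Z = 4, ρ = Z·M/(N_A·a³) = 4 × 174.6 / (6.022 × 10²³ × 2.344 × 10^-22) = 4.947 g/cm³ = 4950 kg/m³.

4950 kg/m³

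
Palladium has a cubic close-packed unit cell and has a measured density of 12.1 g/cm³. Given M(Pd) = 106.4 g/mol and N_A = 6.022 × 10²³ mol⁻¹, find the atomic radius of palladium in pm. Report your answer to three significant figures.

137 pm

For an FCC cell (Z = 4), a³ = Z·M/(N_A·ρ) = 4 × 106.4 / (6.022 × 10²³ × 12.10) = 5.841 × 10^-23 cm³, so a = 3.880 × 10^-8 cm = 388.0 pm.
Atoms touch along the face diagonal, so √2·a = 4r, so r = 0.3536 × a = 137 pm.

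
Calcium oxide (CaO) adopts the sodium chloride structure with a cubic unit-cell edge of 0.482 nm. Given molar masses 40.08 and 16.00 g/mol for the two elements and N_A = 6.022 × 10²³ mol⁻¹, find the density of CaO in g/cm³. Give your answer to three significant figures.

The sodium chloride structure contains Z = 4 formula units per cell; M(CaO) = 40.08 + 16.00 = 56.08 g/mol.
a³ = (4.820 × 10^-8 cm)³ = 1.120 × 10^-22 cm³.
ρ = 4 × 56.08 / (6.022 × 10²³ × 1.120 × 10^-22) = 3.326 g/cm³.

3.33 g/cm³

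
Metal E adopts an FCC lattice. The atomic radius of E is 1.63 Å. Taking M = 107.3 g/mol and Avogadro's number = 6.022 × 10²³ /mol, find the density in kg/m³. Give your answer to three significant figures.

7270 kg/m³

In an FCC lattice, atoms touch along the face diagonal, so √2·a = 4r, giving a = 4.610 Å = 4.610 × 10^-8 cm.
With Z = 4, ρ = Z·M/(N_A·a³) = 4 × 107.3 / (6.022 × 10²³ × 9.799 × 10^-23) = 7.273 g/cm³ = 7270 kg/m³.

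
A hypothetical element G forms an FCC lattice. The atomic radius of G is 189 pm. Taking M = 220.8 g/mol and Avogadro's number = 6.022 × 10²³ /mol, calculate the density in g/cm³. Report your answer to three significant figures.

In an FCC lattice, atoms touch along the face diagonal, so √2·a = 4r, giving a = 534.6 pm = 5.346 × 10^-8 cm.
With Z = 4, ρ = Z·M/(N_A·a³) = 4 × 220.8 / (6.022 × 10²³ × 1.528 × 10^-22) = 9.601 g/cm³.

9.60 g/cm³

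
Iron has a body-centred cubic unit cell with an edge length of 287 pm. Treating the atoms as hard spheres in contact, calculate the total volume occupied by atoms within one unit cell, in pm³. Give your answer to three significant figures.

In a BCC lattice atoms touch along the body diagonal, so √3·a = 4r, so r = 0.4330a = 124.3 pm.
V_atoms = Z × (4/3)πr³ = 2 × (4/3)π × (124.3)³ = 1.61 × 10^7 pm³.

1.61 × 10^7 pm³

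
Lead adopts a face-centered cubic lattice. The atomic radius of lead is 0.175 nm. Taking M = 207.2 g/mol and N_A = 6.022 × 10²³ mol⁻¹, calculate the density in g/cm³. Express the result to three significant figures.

In an FCC lattice, atoms touch along the face diagonal, so √2·a = 4r, giving a = 0.4950 nm = 4.950 × 10^-8 cm.
With Z = 4, ρ = Z·M/(N_A·a³) = 4 × 207.2 / (6.022 × 10²³ × 1.213 × 10^-22) = 11.35 g/cm³.

11.3 g/cm³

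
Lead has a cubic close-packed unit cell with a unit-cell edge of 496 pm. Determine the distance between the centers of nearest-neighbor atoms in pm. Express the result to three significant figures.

In an FCC structure, atoms touch along the face diagonal, so √2·a = 4r; the nearest-neighbor distance equals 2r = 0.7071·a.
d = 0.7071 × 496 = 351 pm.

351 pm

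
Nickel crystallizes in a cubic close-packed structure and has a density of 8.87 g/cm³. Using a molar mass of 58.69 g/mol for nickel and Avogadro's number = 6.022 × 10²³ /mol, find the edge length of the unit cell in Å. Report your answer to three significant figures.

3.53 Å

With Z = 4 atoms per FCC cell, a³ = Z·M/(N_A·ρ) = 4 × 58.69 / (6.022 × 10²³ × 8.870 g/cm³) = 4.395 × 10^-23 cm³.
a = (4.395 × 10^-23)^(1/3) = 3.529 × 10^-8 cm = 3.53 Å.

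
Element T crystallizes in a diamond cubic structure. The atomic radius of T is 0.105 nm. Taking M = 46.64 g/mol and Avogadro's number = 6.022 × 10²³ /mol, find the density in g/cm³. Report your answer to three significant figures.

5.43 g/cm³

In a diamond cubic lattice, nearest neighbors lie along the body diagonal with √3·a = 8r, giving a = 0.4850 nm = 4.850 × 10^-8 cm.
With Z = 8, ρ = Z·M/(N_A·a³) = 8 × 46.64 / (6.022 × 10²³ × 1.141 × 10^-22) = 5.432 g/cm³.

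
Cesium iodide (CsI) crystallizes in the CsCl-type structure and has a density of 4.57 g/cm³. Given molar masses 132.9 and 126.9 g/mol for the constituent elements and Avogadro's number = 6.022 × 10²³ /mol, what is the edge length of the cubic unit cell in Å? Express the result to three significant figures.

4.55 Å

M(CsI) = 259.8 g/mol; Z = 1 formula unit per cell.
a³ = Z·M/(N_A·ρ) = 1 × 259.8 / (6.022 × 10²³ × 4.57) = 9.440 × 10^-23 cm³, so a = 4.553 × 10^-8 cm = 4.55 Å.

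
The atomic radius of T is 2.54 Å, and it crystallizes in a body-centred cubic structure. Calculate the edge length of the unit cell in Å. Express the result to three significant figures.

In a BCC lattice, atoms touch along the body diagonal, so √3·a = 4r.
a = 4r/√3 = 4 × 2.54 / 1.7321 = 5.87 Å.

5.87 Å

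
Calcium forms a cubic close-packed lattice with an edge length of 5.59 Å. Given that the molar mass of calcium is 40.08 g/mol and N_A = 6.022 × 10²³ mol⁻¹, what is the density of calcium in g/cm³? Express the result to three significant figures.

An FCC unit cell contains Z = 4 atoms.
Cell volume: a³ = (5.59 Å)³ = (5.590 × 10^-8 cm)³ = 1.747 × 10^-22 cm³.
ρ = Z·M/(N_A·a³) = 4 × 40.08 / (6.022 × 10²³ × 1.747 × 10^-22) = 1.524 g/cm³.

1.52 g/cm³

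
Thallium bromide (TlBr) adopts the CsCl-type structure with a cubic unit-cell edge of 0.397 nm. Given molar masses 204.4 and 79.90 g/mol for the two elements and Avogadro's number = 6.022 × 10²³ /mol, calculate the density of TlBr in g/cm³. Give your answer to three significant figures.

7.55 g/cm³

The CsCl-type structure contains Z = 1 formula unit per cell; M(TlBr) = 204.4 + 79.90 = 284.3 g/mol.
a³ = (3.970 × 10^-8 cm)³ = 6.257 × 10^-23 cm³.
ρ = 1 × 284.3 / (6.022 × 10²³ × 6.257 × 10^-23) = 7.545 g/cm³.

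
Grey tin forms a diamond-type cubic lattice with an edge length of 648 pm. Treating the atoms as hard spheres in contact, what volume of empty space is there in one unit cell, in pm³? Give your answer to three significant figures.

In a diamond cubic lattice nearest neighbors lie along the body diagonal with √3·a = 8r, so r = 0.2165a = 140.3 pm.
V_cell = a³ = 2.721 × 10^8 pm³; V_atoms = 8 × (4/3)πr³ = 9.254 × 10^7 pm³.
Empty space = 2.721 × 10^8 − 9.254 × 10^7 = 1.80 × 10^8 pm³.

1.80 × 10^8 pm³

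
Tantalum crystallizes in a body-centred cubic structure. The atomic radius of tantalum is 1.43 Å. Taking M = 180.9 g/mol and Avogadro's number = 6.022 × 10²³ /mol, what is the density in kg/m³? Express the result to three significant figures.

16700 kg/m³

In a BCC lattice, atoms touch along the body diagonal, so √3·a = 4r, giving a = 3.302 Å = 3.302 × 10^-8 cm.
With Z = 2, ρ = Z·M/(N_A·a³) = 2 × 180.9 / (6.022 × 10²³ × 3.602 × 10^-23) = 16.68 g/cm³ = 16700 kg/m³.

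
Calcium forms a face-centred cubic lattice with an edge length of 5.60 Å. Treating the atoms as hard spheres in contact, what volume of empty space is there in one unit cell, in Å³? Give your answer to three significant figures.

45.6 Å³

In an FCC lattice atoms touch along the face diagonal, so √2·a = 4r, so r = 0.3536a = 1.980 Å.
V_cell = a³ = 175.6 Å³; V_atoms = 4 × (4/3)πr³ = 130.0 Å³.
Empty space = 175.6 − 130.0 = 45.6 Å³.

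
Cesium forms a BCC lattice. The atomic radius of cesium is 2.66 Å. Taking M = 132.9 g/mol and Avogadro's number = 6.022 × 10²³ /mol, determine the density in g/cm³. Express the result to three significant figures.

In a BCC lattice, atoms touch along the body diagonal, so √3·a = 4r, giving a = 6.143 Å = 6.143 × 10^-8 cm.
With Z = 2, ρ = Z·M/(N_A·a³) = 2 × 132.9 / (6.022 × 10²³ × 2.318 × 10^-22) = 1.904 g/cm³.

1.90 g/cm³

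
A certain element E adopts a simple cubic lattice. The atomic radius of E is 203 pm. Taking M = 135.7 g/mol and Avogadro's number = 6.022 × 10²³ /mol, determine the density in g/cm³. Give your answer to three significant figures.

3.37 g/cm³

In a simple cubic lattice, atoms touch along the cell edge, so a = 2r, giving a = 406.0 pm = 4.060 × 10^-8 cm.
With Z = 1, ρ = Z·M/(N_A·a³) = 1 × 135.7 / (6.022 × 10²³ × 6.692 × 10^-23) = 3.367 g/cm³.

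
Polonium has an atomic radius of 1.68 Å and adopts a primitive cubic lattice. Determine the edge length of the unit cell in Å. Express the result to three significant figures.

3.36 Å

In a simple cubic lattice, atoms touch along the cell edge, so a = 2r.
a = 2r = 2 × 1.68 = 3.36 Å.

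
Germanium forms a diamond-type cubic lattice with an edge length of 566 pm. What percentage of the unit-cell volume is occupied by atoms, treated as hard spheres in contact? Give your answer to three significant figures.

34.0%

In a diamond cubic lattice nearest neighbors lie along the body diagonal with √3·a = 8r, so r = 0.2165a = 122.5 pm.
Packing fraction = Z·(4/3)πr³ / a³ = 8 × (4/3)π × (122.5)³ / (566)³ = 0.3401 = 34.0%.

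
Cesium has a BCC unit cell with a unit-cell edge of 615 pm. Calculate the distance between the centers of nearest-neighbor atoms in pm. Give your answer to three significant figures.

In a BCC structure, atoms touch along the body diagonal, so √3·a = 4r; the nearest-neighbor distance equals 2r = 0.8660·a.
d = 0.8660 × 615 = 533 pm.

533 pm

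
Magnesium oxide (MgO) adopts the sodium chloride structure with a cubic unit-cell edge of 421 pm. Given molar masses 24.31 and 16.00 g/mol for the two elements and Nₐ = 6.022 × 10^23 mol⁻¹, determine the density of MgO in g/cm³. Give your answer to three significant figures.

The sodium chloride structure contains Z = 4 formula units per cell; M(MgO) = 24.31 + 16.00 = 40.31 g/mol.
a³ = (4.210 × 10^-8 cm)³ = 7.462 × 10^-23 cm³.
ρ = 4 × 40.31 / (6.022 × 10²³ × 7.462 × 10^-23) = 3.588 g/cm³.

3.59 g/cm³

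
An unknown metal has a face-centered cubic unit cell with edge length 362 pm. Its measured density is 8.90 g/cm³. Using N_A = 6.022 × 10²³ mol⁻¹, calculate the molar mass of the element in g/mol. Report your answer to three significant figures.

An FCC cell has Z = 4 atoms; a = 3.620 × 10^-8 cm.
M = ρ·N_A·a³/Z = 8.90 × 6.022 × 10²³ × 4.744 × 10^-23 / 4 = 63.6 g/mol.

63.6 g/mol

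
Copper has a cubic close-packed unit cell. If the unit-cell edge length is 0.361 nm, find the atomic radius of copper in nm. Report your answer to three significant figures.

In an FCC lattice, atoms touch along the face diagonal, so √2·a = 4r.
r = √2·a/4 = 1.4142 × 0.361 / 4 = 0.128 nm.

0.128 nm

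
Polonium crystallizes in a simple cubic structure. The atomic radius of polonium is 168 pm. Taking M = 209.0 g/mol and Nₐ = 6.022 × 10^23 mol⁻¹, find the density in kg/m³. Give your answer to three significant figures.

In a simple cubic lattice, atoms touch along the cell edge, so a = 2r, giving a = 336.0 pm = 3.360 × 10^-8 cm.
With Z = 1, ρ = Z·M/(N_A·a³) = 1 × 209.0 / (6.022 × 10²³ × 3.793 × 10^-23) = 9.149 g/cm³ = 9150 kg/m³.

9150 kg/m³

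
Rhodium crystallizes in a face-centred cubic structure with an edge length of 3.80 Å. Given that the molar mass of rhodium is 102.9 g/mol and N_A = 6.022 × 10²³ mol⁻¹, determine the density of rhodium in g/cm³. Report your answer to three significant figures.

12.5 g/cm³

An FCC unit cell contains Z = 4 atoms.
Cell volume: a³ = (3.80 Å)³ = (3.800 × 10^-8 cm)³ = 5.487 × 10^-23 cm³.
ρ = Z·M/(N_A·a³) = 4 × 102.9 / (6.022 × 10²³ × 5.487 × 10^-23) = 12.46 g/cm³.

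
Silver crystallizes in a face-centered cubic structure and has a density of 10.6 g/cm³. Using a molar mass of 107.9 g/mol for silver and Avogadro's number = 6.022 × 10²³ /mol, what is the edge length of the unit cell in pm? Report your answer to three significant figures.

407 pm

With Z = 4 atoms per FCC cell, a³ = Z·M/(N_A·ρ) = 4 × 107.9 / (6.022 × 10²³ × 10.60 g/cm³) = 6.761 × 10^-23 cm³.
a = (6.761 × 10^-23)^(1/3) = 4.074 × 10^-8 cm = 407 pm.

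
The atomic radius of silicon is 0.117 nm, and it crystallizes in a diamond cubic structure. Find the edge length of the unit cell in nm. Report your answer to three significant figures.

In a diamond cubic lattice, nearest neighbors lie along the body diagonal with √3·a = 8r.
a = 8r/√3 = 8 × 0.117 / 1.7321 = 0.540 nm.

0.540 nm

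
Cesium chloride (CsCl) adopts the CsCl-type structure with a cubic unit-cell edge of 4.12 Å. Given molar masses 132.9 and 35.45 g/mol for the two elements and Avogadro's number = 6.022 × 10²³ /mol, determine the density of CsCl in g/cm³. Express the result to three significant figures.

4.00 g/cm³

The CsCl-type structure contains Z = 1 formula unit per cell; M(CsCl) = 132.9 + 35.45 = 168.35 g/mol.
a³ = (4.120 × 10^-8 cm)³ = 6.993 × 10^-23 cm³.
ρ = 1 × 168.35 / (6.022 × 10²³ × 6.993 × 10^-23) = 3.997 g/cm³.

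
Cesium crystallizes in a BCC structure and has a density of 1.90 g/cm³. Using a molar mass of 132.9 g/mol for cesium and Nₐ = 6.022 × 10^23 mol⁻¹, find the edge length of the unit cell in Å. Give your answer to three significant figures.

6.15 Å

With Z = 2 atoms per BCC cell, a³ = Z·M/(N_A·ρ) = 2 × 132.9 / (6.022 × 10²³ × 1.900 g/cm³) = 2.323 × 10^-22 cm³.
a = (2.323 × 10^-22)^(1/3) = 6.147 × 10^-8 cm = 6.15 Å.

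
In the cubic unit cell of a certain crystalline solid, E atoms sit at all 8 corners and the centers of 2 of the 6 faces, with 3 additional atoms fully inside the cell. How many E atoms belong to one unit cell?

5

Corner atoms are shared by 8 cells (1/8 each), face atoms by 2 (1/2 each), interior atoms are unshared.
Net atoms = 8 × 1/8 + 2 × 1/2 + 3 = 1 + 1 + 3 = 5.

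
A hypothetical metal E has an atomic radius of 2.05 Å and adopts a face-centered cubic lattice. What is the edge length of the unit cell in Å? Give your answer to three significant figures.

5.80 Å

In an FCC lattice, atoms touch along the face diagonal, so √2·a = 4r.
a = 4r/√2 = 4 × 2.05 / 1.4142 = 5.80 Å.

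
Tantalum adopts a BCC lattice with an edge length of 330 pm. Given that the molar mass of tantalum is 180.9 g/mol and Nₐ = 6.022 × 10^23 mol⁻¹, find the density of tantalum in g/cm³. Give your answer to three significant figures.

A BCC unit cell contains Z = 2 atoms.
Cell volume: a³ = (330 pm)³ = (3.300 × 10^-8 cm)³ = 3.594 × 10^-23 cm³.
ρ = Z·M/(N_A·a³) = 2 × 180.9 / (6.022 × 10²³ × 3.594 × 10^-23) = 16.72 g/cm³.

16.7 g/cm³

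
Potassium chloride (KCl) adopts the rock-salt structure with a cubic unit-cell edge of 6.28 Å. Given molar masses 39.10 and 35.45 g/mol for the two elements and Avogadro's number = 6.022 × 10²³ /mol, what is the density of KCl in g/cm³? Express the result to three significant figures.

The rock-salt structure contains Z = 4 formula units per cell; M(KCl) = 39.10 + 35.45 = 74.55 g/mol.
a³ = (6.280 × 10^-8 cm)³ = 2.477 × 10^-22 cm³.
ρ = 4 × 74.55 / (6.022 × 10²³ × 2.477 × 10^-22) = 1.999 g/cm³.

2.00 g/cm³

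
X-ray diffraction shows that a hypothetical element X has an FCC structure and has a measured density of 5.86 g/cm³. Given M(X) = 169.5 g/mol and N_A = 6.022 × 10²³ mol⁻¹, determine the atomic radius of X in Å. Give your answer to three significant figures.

2.04 Å

For an FCC cell (Z = 4), a³ = Z·M/(N_A·ρ) = 4 × 169.5 / (6.022 × 10²³ × 5.860) = 1.921 × 10^-22 cm³, so a = 5.770 × 10^-8 cm = 5.770 Å.
Atoms touch along the face diagonal, so √2·a = 4r, so r = 0.3536 × a = 2.04 Å.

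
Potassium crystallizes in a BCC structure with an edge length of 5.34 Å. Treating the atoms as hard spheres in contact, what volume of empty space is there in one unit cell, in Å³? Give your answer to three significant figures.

In a BCC lattice atoms touch along the body diagonal, so √3·a = 4r, so r = 0.4330a = 2.312 Å.
V_cell = a³ = 152.3 Å³; V_atoms = 2 × (4/3)πr³ = 103.6 Å³.
Empty space = 152.3 − 103.6 = 48.7 Å³.

48.7 Å³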